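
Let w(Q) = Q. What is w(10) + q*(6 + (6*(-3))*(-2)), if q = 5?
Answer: 220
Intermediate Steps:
w(10) + q*(6 + (6*(-3))*(-2)) = 10 + 5*(6 + (6*(-3))*(-2)) = 10 + 5*(6 - 18*(-2)) = 10 + 5*(6 + 36) = 10 + 5*42 = 10 + 210 = 220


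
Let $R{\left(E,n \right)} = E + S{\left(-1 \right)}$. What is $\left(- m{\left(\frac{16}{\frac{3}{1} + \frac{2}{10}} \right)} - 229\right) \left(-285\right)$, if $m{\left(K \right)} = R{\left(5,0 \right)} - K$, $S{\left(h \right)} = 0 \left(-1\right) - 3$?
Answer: $64410$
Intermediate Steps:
$S{\left(h \right)} = -3$ ($S{\left(h \right)} = 0 - 3 = -3$)
$R{\left(E,n \right)} = -3 + E$ ($R{\left(E,n \right)} = E - 3 = -3 + E$)
$m{\left(K \right)} = 2 - K$ ($m{\left(K \right)} = \left(-3 + 5\right) - K = 2 - K$)
$\left(- m{\left(\frac{16}{\frac{3}{1} + \frac{2}{10}} \right)} - 229\right) \left(-285\right) = \left(- (2 - \frac{16}{\frac{3}{1} + \frac{2}{10}}) - 229\right) \left(-285\right) = \left(- (2 - \frac{16}{3 \cdot 1 + 2 \cdot \frac{1}{10}}) - 229\right) \left(-285\right) = \left(- (2 - \frac{16}{3 + \frac{1}{5}}) - 229\right) \left(-285\right) = \left(- (2 - \frac{16}{\frac{16}{5}}) - 229\right) \left(-285\right) = \left(- (2 - 16 \cdot \frac{5}{16}) - 229\right) \left(-285\right) = \left(- (2 - 5) - 229\right) \left(-285\right) = \left(\left(-1\right) \left(-3\right) - 229\right) \left(-285\right) = \left(3 - 229\right) \left(-285\right) = \left(-226\right) \left(-285\right) = 64410$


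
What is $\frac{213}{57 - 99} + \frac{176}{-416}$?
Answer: $- \frac{500}{91} \approx -5.4945$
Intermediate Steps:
$\frac{213}{57 - 99} + \frac{176}{-416} = \frac{213}{57 - 99} + 176 \left(- \frac{1}{416}\right) = \frac{213}{-42} - \frac{11}{26} = 213 \left(- \frac{1}{42}\right) - \frac{11}{26} = - \frac{71}{14} - \frac{11}{26} = - \frac{500}{91}$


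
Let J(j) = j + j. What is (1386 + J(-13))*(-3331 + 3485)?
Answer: 209440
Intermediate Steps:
J(j) = 2*j
(1386 + J(-13))*(-3331 + 3485) = (1386 + 2*(-13))*(-3331 + 3485) = (1386 - 26)*154 = 1360*154 = 209440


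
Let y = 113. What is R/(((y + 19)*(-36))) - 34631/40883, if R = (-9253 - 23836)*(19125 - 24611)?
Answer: -3710751204397/97138008 ≈ -38201.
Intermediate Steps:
R = 181526254 (R = -33089*(-5486) = 181526254)
R/(((y + 19)*(-36))) - 34631/40883 = 181526254/(((113 + 19)*(-36))) - 34631/40883 = 181526254/((132*(-36))) - 34631*1/40883 = 181526254/(-4752) - 34631/40883 = 181526254*(-1/4752) - 34631/40883 = -90763127/2376 - 34631/40883 = -3710751204397/97138008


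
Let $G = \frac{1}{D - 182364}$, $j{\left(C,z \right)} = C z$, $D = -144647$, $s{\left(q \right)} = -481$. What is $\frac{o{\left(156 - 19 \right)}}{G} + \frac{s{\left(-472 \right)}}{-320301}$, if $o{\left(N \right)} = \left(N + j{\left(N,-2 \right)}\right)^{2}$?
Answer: $- \frac{1965901665386678}{320301} \approx -6.1377 \cdot 10^{9}$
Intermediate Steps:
$o{\left(N \right)} = N^{2}$ ($o{\left(N \right)} = \left(N + N \left(-2\right)\right)^{2} = \left(N - 2 N\right)^{2} = \left(- N\right)^{2} = N^{2}$)
$G = - \frac{1}{327011}$ ($G = \frac{1}{-144647 - 182364} = \frac{1}{-327011} = - \frac{1}{327011} \approx -3.058 \cdot 10^{-6}$)
$\frac{o{\left(156 - 19 \right)}}{G} + \frac{s{\left(-472 \right)}}{-320301} = \frac{\left(156 - 19\right)^{2}}{- \frac{1}{327011}} - \frac{481}{-320301} = \left(156 - 19\right)^{2} \left(-327011\right) - - \frac{481}{320301} = 137^{2} \left(-327011\right) + \frac{481}{320301} = 18769 \left(-327011\right) + \frac{481}{320301} = -6137669459 + \frac{481}{320301} = - \frac{1965901665386678}{320301}$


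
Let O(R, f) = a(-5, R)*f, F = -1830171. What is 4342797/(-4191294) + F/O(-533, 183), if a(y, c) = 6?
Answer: -213209808955/127834467 ≈ -1667.9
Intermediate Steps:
O(R, f) = 6*f
4342797/(-4191294) + F/O(-533, 183) = 4342797/(-4191294) - 1830171/(6*183) = 4342797*(-1/4191294) - 1830171/1098 = -1447599/1397098 - 1830171*1/1098 = -1447599/1397098 - 610057/366 = -213209808955/127834467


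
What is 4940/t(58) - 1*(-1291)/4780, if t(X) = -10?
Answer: -2360029/4780 ≈ -493.73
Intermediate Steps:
4940/t(58) - 1*(-1291)/4780 = 4940/(-10) - 1*(-1291)/4780 = 4940*(-⅒) + 1291*(1/4780) = -494 + 1291/4780 = -2360029/4780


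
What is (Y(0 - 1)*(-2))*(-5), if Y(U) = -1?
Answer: -10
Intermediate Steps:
(Y(0 - 1)*(-2))*(-5) = -1*(-2)*(-5) = 2*(-5) = -10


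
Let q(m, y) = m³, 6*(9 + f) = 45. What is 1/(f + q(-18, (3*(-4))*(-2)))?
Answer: -2/11667 ≈ -0.00017142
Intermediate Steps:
f = -3/2 (f = -9 + (⅙)*45 = -9 + 15/2 = -3/2 ≈ -1.5000)
1/(f + q(-18, (3*(-4))*(-2))) = 1/(-3/2 + (-18)³) = 1/(-3/2 - 5832) = 1/(-11667/2) = -2/11667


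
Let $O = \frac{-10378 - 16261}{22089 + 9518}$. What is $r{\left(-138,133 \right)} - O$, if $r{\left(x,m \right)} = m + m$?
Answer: $\frac{8434101}{31607} \approx 266.84$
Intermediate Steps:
$r{\left(x,m \right)} = 2 m$
$O = - \frac{26639}{31607} \approx -0.84282$
$r{\left(-138,133 \right)} - O = 2 \cdot 133 - - \frac{26639}{31607} = 266 + \frac{26639}{31607} = \frac{8434101}{31607}$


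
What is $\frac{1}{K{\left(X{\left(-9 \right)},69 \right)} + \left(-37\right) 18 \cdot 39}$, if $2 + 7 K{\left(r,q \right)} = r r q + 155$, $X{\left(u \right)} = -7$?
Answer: $- \frac{7}{178284} \approx -3.9263 \cdot 10^{-5}$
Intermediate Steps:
$K{\left(r,q \right)} = \frac{153}{7} + \frac{q r^{2}}{7}$ ($K{\left(r,q \right)} = - \frac{2}{7} + \frac{r r q + 155}{7} = - \frac{2}{7} + \frac{r^{2} q + 155}{7} = - \frac{2}{7} + \frac{q r^{2} + 155}{7} = - \frac{2}{7} + \frac{155 + q r^{2}}{7} = - \frac{2}{7} + \left(\frac{155}{7} + \frac{q r^{2}}{7}\right) = \frac{153}{7} + \frac{q r^{2}}{7}$)
$\frac{1}{K{\left(X{\left(-9 \right)},69 \right)} + \left(-37\right) 18 \cdot 39} = \frac{1}{\left(\frac{153}{7} + \frac{1}{7} \cdot 69 \left(-7\right)^{2}\right) + \left(-37\right) 18 \cdot 39} = \frac{1}{\left(\frac{153}{7} + \frac{1}{7} \cdot 69 \cdot 49\right) - 25974} = \frac{1}{\left(\frac{153}{7} + 483\right) - 25974} = \frac{1}{\frac{3534}{7} - 25974} = \frac{1}{- \frac{178284}{7}} = - \frac{7}{178284}$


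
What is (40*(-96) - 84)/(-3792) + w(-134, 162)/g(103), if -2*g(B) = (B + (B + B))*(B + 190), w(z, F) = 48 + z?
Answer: 29659951/28609692 ≈ 1.0367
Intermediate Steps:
g(B) = -3*B*(190 + B)/2 (g(B) = -(B + (B + B))*(B + 190)/2 = -(B + 2*B)*(190 + B)/2 = -3*B*(190 + B)/2)
(40*(-96) - 84)/(-3792) + w(-134, 162)/g(103) = (40*(-96) - 84)/(-3792) + (48 - 134)/((-3/2*103*(190 + 103))) = (-3840 - 84)*(-1/3792) - 86/((-3/2*103*293)) = -3924*(-1/3792) - 86/(-90537/2) = 327/316 - 86*(-2/90537) = 327/316 + 172/90537 = 29659951/28609692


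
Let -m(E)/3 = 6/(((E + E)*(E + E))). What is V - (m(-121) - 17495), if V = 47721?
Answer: 1909654921/29282 ≈ 65216.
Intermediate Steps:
m(E) = -9/(2*E**2) (m(E) = -18/((E + E)*(E + E)) = -18/((2*E)*(2*E)) = -18/(4*E**2) = -18*1/(4*E**2) = -9/(2*E**2))
V - (m(-121) - 17495) = 47721 - (-9/2/(-121)**2 - 17495) = 47721 - (-9/2*1/14641 - 17495) = 47721 - (-9/29282 - 17495) = 47721 - 1*(-512288599/29282) = 47721 + 512288599/29282 = 1909654921/29282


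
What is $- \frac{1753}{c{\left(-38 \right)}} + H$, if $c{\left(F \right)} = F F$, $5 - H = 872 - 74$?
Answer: $- \frac{1146845}{1444} \approx -794.21$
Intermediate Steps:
$H = -793$ ($H = 5 - \left(872 - 74\right) = 5 - 798 = -793$)
$c{\left(F \right)} = F^{2}$
$- \frac{1753}{c{\left(-38 \right)}} + H = - \frac{1753}{\left(-38\right)^{2}} - 793 = - \frac{1753}{1444} - 793 = - \frac{1146845}{1444}$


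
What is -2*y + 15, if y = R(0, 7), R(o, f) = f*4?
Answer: -41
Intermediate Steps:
R(o, f) = 4*f
y = 28 (y = 4*7 = 28)
-2*y + 15 = -2*28 + 15 = -56 + 15 = -41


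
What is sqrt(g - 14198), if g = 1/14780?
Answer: 3*I*sqrt(86153621345)/7390 ≈ 119.16*I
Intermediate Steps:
g = 1/14780 ≈ 6.7659e-5
sqrt(g - 14198) = sqrt(1/14780 - 14198) = sqrt(-209846439/14780) = 3*I*sqrt(86153621345)/7390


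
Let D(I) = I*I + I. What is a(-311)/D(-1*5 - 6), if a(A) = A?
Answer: -311/110 ≈ -2.8273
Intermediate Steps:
D(I) = I + I² (D(I) = I² + I = I + I²)
a(-311)/D(-1*5 - 6) = -311*1/((1 + (-1*5 - 6))*(-1*5 - 6)) = -311*1/((1 + (-5 - 6))*(-5 - 6)) = -311*(-1/(11*(1 - 11))) = -311/((-11*(-10))) = -311/110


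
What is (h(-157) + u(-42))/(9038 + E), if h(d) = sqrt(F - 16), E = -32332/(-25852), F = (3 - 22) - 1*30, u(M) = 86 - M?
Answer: 827264/58420677 + 6463*I*sqrt(65)/58420677 ≈ 0.01416 + 0.00089192*I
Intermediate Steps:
F = -49 (F = -19 - 30 = -49)
E = 8083/6463 (E = -32332*(-1/25852) = 8083/6463 ≈ 1.2507)
h(d) = I*sqrt(65) (h(d) = sqrt(-49 - 16) = sqrt(-65) = I*sqrt(65))
(h(-157) + u(-42))/(9038 + E) = (I*sqrt(65) + (86 - 1*(-42)))/(9038 + 8083/6463) = (I*sqrt(65) + (86 + 42))/(58420677/6463) = (I*sqrt(65) + 128)*(6463/58420677) = (128 + I*sqrt(65))*(6463/58420677) = 827264/58420677 + 6463*I*sqrt(65)/58420677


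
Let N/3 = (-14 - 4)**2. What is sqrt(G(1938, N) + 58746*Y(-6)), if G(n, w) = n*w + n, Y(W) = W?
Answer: sqrt(1533198) ≈ 1238.2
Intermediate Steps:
N = 972 (N = 3*(-14 - 4)**2 = 3*(-18)**2 = 3*324 = 972)
G(n, w) = n + n*w
sqrt(G(1938, N) + 58746*Y(-6)) = sqrt(1938*(1 + 972) + 58746*(-6)) = sqrt(1938*973 - 352476) = sqrt(1885674 - 352476) = sqrt(1533198)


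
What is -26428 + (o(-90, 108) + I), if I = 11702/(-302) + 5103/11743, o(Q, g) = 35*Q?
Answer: -52515440294/1773193 ≈ -29616.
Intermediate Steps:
I = -67937740/1773193 (I = 11702*(-1/302) + 5103*(1/11743) = -5851/151 + 5103/11743 = -67937740/1773193 ≈ -38.314)
-26428 + (o(-90, 108) + I) = -26428 + (35*(-90) - 67937740/1773193) = -26428 + (-3150 - 67937740/1773193) = -26428 - 5653495690/1773193 = -52515440294/1773193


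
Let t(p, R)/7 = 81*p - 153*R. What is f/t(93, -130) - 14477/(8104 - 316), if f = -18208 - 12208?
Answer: -91390885/45302796 ≈ -2.0173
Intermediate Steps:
f = -30416
t(p, R) = -1071*R + 567*p (t(p, R) = 7*(81*p - 153*R) = 7*(-153*R + 81*p) = -1071*R + 567*p)
f/t(93, -130) - 14477/(8104 - 316) = -30416/(-1071*(-130) + 567*93) - 14477/(8104 - 316) = -30416/(139230 + 52731) - 14477/7788 = -30416/191961 - 14477*1/7788 = -30416*1/191961 - 14477/7788 = -30416/191961 - 14477/7788 = -91390885/45302796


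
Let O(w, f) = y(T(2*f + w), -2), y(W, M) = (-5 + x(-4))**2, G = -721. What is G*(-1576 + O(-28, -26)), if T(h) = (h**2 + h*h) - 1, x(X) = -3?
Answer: 1090152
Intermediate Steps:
T(h) = -1 + 2*h**2 (T(h) = (h**2 + h**2) - 1 = 2*h**2 - 1 = -1 + 2*h**2)
y(W, M) = 64 (y(W, M) = (-5 - 3)**2 = (-8)**2 = 64)
O(w, f) = 64
G*(-1576 + O(-28, -26)) = -721*(-1576 + 64) = -721*(-1512) = 1090152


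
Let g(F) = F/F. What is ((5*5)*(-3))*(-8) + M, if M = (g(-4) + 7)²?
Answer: 664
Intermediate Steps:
g(F) = 1
M = 64 (M = (1 + 7)² = 8² = 64)
((5*5)*(-3))*(-8) + M = ((5*5)*(-3))*(-8) + 64 = (25*(-3))*(-8) + 64 = -75*(-8) + 64 = 600 + 64 = 664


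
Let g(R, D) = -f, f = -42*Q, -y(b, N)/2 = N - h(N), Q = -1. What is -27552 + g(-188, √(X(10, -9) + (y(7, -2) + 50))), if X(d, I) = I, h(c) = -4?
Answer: -27594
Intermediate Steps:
y(b, N) = -8 - 2*N (y(b, N) = -2*(N - 1*(-4)) = -2*(N + 4) = -2*(4 + N) = -8 - 2*N)
f = 42 (f = -42*(-1) = 42)
g(R, D) = -42 (g(R, D) = -1*42 = -42)
-27552 + g(-188, √(X(10, -9) + (y(7, -2) + 50))) = -27552 - 42 = -27594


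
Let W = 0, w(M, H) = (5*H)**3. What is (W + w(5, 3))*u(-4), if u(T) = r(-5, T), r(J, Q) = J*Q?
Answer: 67500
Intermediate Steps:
w(M, H) = 125*H**3
u(T) = -5*T
(W + w(5, 3))*u(-4) = (0 + 125*3**3)*(-5*(-4)) = (0 + 125*27)*20 = (0 + 3375)*20 = 3375*20 = 67500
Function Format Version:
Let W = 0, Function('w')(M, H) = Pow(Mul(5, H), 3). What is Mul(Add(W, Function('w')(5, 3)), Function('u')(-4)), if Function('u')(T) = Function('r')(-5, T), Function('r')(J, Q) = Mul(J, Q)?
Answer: 67500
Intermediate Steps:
Function('w')(M, H) = Mul(125, Pow(H, 3))
Function('u')(T) = Mul(-5, T)
Mul(Add(W, Function('w')(5, 3)), Function('u')(-4)) = Mul(Add(0, Mul(125, Pow(3, 3))), Mul(-5, -4)) = Mul(Add(0, Mul(125, 27)), 20) = Mul(Add(0, 3375), 20) = Mul(3375, 20) = 67500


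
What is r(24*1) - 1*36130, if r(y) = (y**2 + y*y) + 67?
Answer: -34911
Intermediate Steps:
r(y) = 67 + 2*y**2 (r(y) = (y**2 + y**2) + 67 = 2*y**2 + 67 = 67 + 2*y**2)
r(24*1) - 1*36130 = (67 + 2*(24*1)**2) - 1*36130 = (67 + 2*24**2) - 36130 = (67 + 2*576) - 36130 = (67 + 1152) - 36130 = 1219 - 36130 = -34911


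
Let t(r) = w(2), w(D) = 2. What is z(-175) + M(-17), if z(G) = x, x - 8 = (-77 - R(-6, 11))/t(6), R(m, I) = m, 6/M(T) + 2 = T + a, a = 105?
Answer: -2359/86 ≈ -27.430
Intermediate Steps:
t(r) = 2
M(T) = 6/(103 + T) (M(T) = 6/(-2 + (T + 105)) = 6/(-2 + (105 + T)) = 6/(103 + T))
x = -55/2 (x = 8 + (-77 - 1*(-6))/2 = 8 + (-77 + 6)*(½) = 8 - 71*½ = 8 - 71/2 = -55/2 ≈ -27.500)
z(G) = -55/2
z(-175) + M(-17) = -55/2 + 6/(103 - 17) = -55/2 + 6/86 = -55/2 + 6*(1/86) = -55/2 + 3/43 = -2359/86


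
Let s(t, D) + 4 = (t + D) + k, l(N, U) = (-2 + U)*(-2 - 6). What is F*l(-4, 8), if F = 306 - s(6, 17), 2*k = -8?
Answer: -13968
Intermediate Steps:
l(N, U) = 16 - 8*U (l(N, U) = (-2 + U)*(-8) = 16 - 8*U)
k = -4 (k = (1/2)*(-8) = -4)
s(t, D) = -8 + D + t (s(t, D) = -4 + ((t + D) - 4) = -4 + ((D + t) - 4) = -4 + (-4 + D + t) = -8 + D + t)
F = 291 (F = 306 - (-8 + 17 + 6) = 306 - 1*15 = 306 - 15 = 291)
F*l(-4, 8) = 291*(16 - 8*8) = 291*(16 - 64) = 291*(-48) = -13968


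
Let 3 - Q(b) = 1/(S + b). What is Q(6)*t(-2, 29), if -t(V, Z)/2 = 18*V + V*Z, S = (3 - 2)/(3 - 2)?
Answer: 3760/7 ≈ 537.14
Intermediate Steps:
S = 1 (S = 1/1 = 1*1 = 1)
t(V, Z) = -36*V - 2*V*Z (t(V, Z) = -2*(18*V + V*Z) = -36*V - 2*V*Z)
Q(b) = 3 - 1/(1 + b)
Q(6)*t(-2, 29) = ((2 + 3*6)/(1 + 6))*(-2*(-2)*(18 + 29)) = ((2 + 18)/7)*(-2*(-2)*47) = ((⅐)*20)*188 = (20/7)*188 = 3760/7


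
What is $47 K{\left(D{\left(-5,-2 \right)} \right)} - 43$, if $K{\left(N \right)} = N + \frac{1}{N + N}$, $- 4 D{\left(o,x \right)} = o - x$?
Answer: $\frac{283}{12} \approx 23.583$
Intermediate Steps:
$D{\left(o,x \right)} = - \frac{o}{4} + \frac{x}{4}$ ($D{\left(o,x \right)} = - \frac{o - x}{4} = - \frac{o}{4} + \frac{x}{4}$)
$K{\left(N \right)} = N + \frac{1}{2 N}$
$47 K{\left(D{\left(-5,-2 \right)} \right)} - 43 = 47 \left(\left(\left(- \frac{1}{4}\right) \left(-5\right) + \frac{1}{4} \left(-2\right)\right) + \frac{1}{2 \left(\left(- \frac{1}{4}\right) \left(-5\right) + \frac{1}{4} \left(-2\right)\right)}\right) - 43 = 47 \left(\left(\frac{5}{4} - \frac{1}{2}\right) + \frac{1}{2 \left(\frac{5}{4} - \frac{1}{2}\right)}\right) - 43 = 47 \left(\frac{3}{4} + \frac{1}{2 \cdot \frac{3}{4}}\right) - 43 = 47 \left(\frac{3}{4} + \frac{1}{2} \cdot \frac{4}{3}\right) - 43 = 47 \left(\frac{3}{4} + \frac{2}{3}\right) - 43 = 47 \cdot \frac{17}{12} - 43 = \frac{799}{12} - 43 = \frac{283}{12}$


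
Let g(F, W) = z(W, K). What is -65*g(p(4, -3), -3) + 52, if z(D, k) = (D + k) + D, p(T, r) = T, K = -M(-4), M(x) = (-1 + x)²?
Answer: 2067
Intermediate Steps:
K = -25 (K = -(-1 - 4)² = -1*(-5)² = -1*25 = -25)
z(D, k) = k + 2*D
g(F, W) = -25 + 2*W
-65*g(p(4, -3), -3) + 52 = -65*(-25 + 2*(-3)) + 52 = -65*(-25 - 6) + 52 = -65*(-31) + 52 = 2015 + 52 = 2067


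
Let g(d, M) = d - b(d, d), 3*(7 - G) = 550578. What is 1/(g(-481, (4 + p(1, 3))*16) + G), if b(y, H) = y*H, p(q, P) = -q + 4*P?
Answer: -1/415361 ≈ -2.4075e-6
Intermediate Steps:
G = -183519 (G = 7 - 1/3*550578 = 7 - 183526 = -183519)
b(y, H) = H*y
g(d, M) = d - d**2 (g(d, M) = d - d*d = d - d**2)
1/(g(-481, (4 + p(1, 3))*16) + G) = 1/(-481*(1 - 1*(-481)) - 183519) = 1/(-481*(1 + 481) - 183519) = 1/(-481*482 - 183519) = 1/(-231842 - 183519) = 1/(-415361) = -1/415361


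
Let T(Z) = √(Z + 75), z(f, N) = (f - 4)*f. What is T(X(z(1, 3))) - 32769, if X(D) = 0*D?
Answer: -32769 + 5*√3 ≈ -32760.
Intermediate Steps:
z(f, N) = f*(-4 + f) (z(f, N) = (-4 + f)*f = f*(-4 + f))
X(D) = 0
T(Z) = √(75 + Z)
T(X(z(1, 3))) - 32769 = √(75 + 0) - 32769 = √75 - 32769 = 5*√3 - 32769 = -32769 + 5*√3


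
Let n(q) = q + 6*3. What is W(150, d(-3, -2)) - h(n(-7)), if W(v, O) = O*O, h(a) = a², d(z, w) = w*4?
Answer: -57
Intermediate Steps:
d(z, w) = 4*w
n(q) = 18 + q (n(q) = q + 18 = 18 + q)
W(v, O) = O²
W(150, d(-3, -2)) - h(n(-7)) = (4*(-2))² - (18 - 7)² = (-8)² - 1*11² = 64 - 1*121 = 64 - 121 = -57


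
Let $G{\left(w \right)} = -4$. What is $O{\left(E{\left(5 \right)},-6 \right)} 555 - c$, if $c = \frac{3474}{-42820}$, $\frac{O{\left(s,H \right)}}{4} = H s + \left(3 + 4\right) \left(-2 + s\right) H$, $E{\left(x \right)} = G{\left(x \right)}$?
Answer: $\frac{13118336937}{21410} \approx 6.1272 \cdot 10^{5}$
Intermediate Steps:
$E{\left(x \right)} = -4$
$O{\left(s,H \right)} = 4 H s + 4 H \left(-14 + 7 s\right)$ ($O{\left(s,H \right)} = 4 \left(H s + \left(3 + 4\right) \left(-2 + s\right) H\right) = 4 \left(H s + 7 \left(-2 + s\right) H\right) = 4 \left(H s + \left(-14 + 7 s\right) H\right) = 4 \left(H s + H \left(-14 + 7 s\right)\right) = 4 H s + 4 H \left(-14 + 7 s\right)$)
$c = - \frac{1737}{21410}$ ($c = 3474 \left(- \frac{1}{42820}\right) = - \frac{1737}{21410} \approx -0.08113$)
$O{\left(E{\left(5 \right)},-6 \right)} 555 - c = 8 \left(-6\right) \left(-7 + 4 \left(-4\right)\right) 555 - - \frac{1737}{21410} = 8 \left(-6\right) \left(-7 - 16\right) 555 + \frac{1737}{21410} = 8 \left(-6\right) \left(-23\right) 555 + \frac{1737}{21410} = 1104 \cdot 555 + \frac{1737}{21410} = 612720 + \frac{1737}{21410} = \frac{13118336937}{21410}$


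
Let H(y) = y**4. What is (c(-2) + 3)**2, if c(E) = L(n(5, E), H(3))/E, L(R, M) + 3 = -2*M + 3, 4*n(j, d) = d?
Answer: 7056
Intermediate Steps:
n(j, d) = d/4
L(R, M) = -2*M (L(R, M) = -3 + (-2*M + 3) = -3 + (3 - 2*M) = -2*M)
c(E) = -162/E (c(E) = (-2*3**4)/E = (-2*81)/E = -162/E)
(c(-2) + 3)**2 = (-162/(-2) + 3)**2 = (-162*(-1/2) + 3)**2 = (81 + 3)**2 = 84**2 = 7056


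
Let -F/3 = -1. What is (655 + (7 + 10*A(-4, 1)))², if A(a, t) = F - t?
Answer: 465124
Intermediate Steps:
F = 3 (F = -3*(-1) = 3)
A(a, t) = 3 - t
(655 + (7 + 10*A(-4, 1)))² = (655 + (7 + 10*(3 - 1*1)))² = (655 + (7 + 10*(3 - 1)))² = (655 + (7 + 10*2))² = (655 + (7 + 20))² = (655 + 27)² = 682² = 465124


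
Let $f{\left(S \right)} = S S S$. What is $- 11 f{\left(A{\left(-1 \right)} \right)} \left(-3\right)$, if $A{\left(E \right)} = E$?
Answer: $-33$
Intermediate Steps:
$f{\left(S \right)} = S^{3}$ ($f{\left(S \right)} = S^{2} S = S^{3}$)
$- 11 f{\left(A{\left(-1 \right)} \right)} \left(-3\right) = - 11 \left(-1\right)^{3} \left(-3\right) = \left(-11\right) \left(-1\right) \left(-3\right) = 11 \left(-3\right) = -33$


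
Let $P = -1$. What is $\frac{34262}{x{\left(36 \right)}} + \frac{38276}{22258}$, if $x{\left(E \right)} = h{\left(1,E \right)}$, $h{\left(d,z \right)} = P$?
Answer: $- \frac{381282660}{11129} \approx -34260.0$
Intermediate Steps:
$h{\left(d,z \right)} = -1$
$x{\left(E \right)} = -1$
$\frac{34262}{x{\left(36 \right)}} + \frac{38276}{22258} = \frac{34262}{-1} + \frac{38276}{22258} = 34262 \left(-1\right) + 38276 \cdot \frac{1}{22258} = -34262 + \frac{19138}{11129} = - \frac{381282660}{11129}$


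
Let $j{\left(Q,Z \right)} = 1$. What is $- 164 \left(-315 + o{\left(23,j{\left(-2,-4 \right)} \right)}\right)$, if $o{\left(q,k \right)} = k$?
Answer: $51496$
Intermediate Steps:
$- 164 \left(-315 + o{\left(23,j{\left(-2,-4 \right)} \right)}\right) = - 164 \left(-315 + 1\right) = \left(-164\right) \left(-314\right) = 51496$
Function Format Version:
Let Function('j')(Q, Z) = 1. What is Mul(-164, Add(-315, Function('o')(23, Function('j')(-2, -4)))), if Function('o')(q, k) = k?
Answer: 51496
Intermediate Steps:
Mul(-164, Add(-315, Function('o')(23, Function('j')(-2, -4)))) = Mul(-164, Add(-315, 1)) = Mul(-164, -314) = 51496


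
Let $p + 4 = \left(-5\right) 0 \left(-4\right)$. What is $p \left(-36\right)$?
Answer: $144$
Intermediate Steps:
$p = -4$ ($p = -4 + \left(-5\right) 0 \left(-4\right) = -4 + 0 \left(-4\right) = -4 + 0 = -4$)
$p \left(-36\right) = \left(-4\right) \left(-36\right) = 144$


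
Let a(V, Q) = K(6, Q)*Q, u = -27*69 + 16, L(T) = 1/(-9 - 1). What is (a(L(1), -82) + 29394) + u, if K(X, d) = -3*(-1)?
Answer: 27301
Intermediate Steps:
K(X, d) = 3
L(T) = -⅒ (L(T) = 1/(-10) = -⅒)
u = -1847 (u = -1863 + 16 = -1847)
a(V, Q) = 3*Q
(a(L(1), -82) + 29394) + u = (3*(-82) + 29394) - 1847 = (-246 + 29394) - 1847 = 29148 - 1847 = 27301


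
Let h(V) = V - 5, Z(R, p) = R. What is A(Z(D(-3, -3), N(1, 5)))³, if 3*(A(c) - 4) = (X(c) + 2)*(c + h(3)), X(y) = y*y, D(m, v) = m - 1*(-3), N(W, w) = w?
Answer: 512/27 ≈ 18.963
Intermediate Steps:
D(m, v) = 3 + m (D(m, v) = m + 3 = 3 + m)
X(y) = y²
h(V) = -5 + V
A(c) = 4 + (-2 + c)*(2 + c²)/3 (A(c) = 4 + ((c² + 2)*(c + (-5 + 3)))/3 = 4 + ((2 + c²)*(c - 2))/3 = 4 + ((2 + c²)*(-2 + c))/3 = 4 + ((-2 + c)*(2 + c²))/3 = 4 + (-2 + c)*(2 + c²)/3)
A(Z(D(-3, -3), N(1, 5)))³ = (8/3 - 2*(3 - 3)²/3 + (3 - 3)³/3 + 2*(3 - 3)/3)³ = (8/3 - ⅔*0² + (⅓)*0³ + (⅔)*0)³ = (8/3 - ⅔*0 + (⅓)*0 + 0)³ = (8/3 + 0 + 0 + 0)³ = (8/3)³ = 512/27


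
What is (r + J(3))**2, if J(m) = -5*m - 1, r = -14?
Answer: 900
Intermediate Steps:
J(m) = -1 - 5*m
(r + J(3))**2 = (-14 + (-1 - 5*3))**2 = (-14 + (-1 - 15))**2 = (-14 - 16)**2 = (-30)**2 = 900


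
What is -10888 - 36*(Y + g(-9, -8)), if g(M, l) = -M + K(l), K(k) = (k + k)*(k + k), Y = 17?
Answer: -21040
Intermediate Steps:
K(k) = 4*k**2 (K(k) = (2*k)*(2*k) = 4*k**2)
g(M, l) = -M + 4*l**2
-10888 - 36*(Y + g(-9, -8)) = -10888 - 36*(17 + (-1*(-9) + 4*(-8)**2)) = -10888 - 36*(17 + (9 + 4*64)) = -10888 - 36*(17 + (9 + 256)) = -10888 - 36*(17 + 265) = -10888 - 36*282 = -10888 - 1*10152 = -10888 - 10152 = -21040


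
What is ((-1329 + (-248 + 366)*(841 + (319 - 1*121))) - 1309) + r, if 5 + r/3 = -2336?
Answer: 112941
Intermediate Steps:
r = -7023 (r = -15 + 3*(-2336) = -15 - 7008 = -7023)
((-1329 + (-248 + 366)*(841 + (319 - 1*121))) - 1309) + r = ((-1329 + (-248 + 366)*(841 + (319 - 1*121))) - 1309) - 7023 = ((-1329 + 118*(841 + (319 - 121))) - 1309) - 7023 = ((-1329 + 118*(841 + 198)) - 1309) - 7023 = ((-1329 + 118*1039) - 1309) - 7023 = ((-1329 + 122602) - 1309) - 7023 = (121273 - 1309) - 7023 = 119964 - 7023 = 112941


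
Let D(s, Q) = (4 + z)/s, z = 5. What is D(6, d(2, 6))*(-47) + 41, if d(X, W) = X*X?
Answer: -59/2 ≈ -29.500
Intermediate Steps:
d(X, W) = X**2
D(s, Q) = 9/s (D(s, Q) = (4 + 5)/s = 9/s)
D(6, d(2, 6))*(-47) + 41 = (9/6)*(-47) + 41 = (9*(1/6))*(-47) + 41 = (3/2)*(-47) + 41 = -141/2 + 41 = -59/2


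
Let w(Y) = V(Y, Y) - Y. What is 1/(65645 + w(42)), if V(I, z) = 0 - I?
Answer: 1/65561 ≈ 1.5253e-5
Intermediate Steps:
V(I, z) = -I
w(Y) = -2*Y (w(Y) = -Y - Y = -2*Y)
1/(65645 + w(42)) = 1/(65645 - 2*42) = 1/(65645 - 84) = 1/65561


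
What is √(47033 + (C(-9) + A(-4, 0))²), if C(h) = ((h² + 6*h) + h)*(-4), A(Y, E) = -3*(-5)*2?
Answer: √48797 ≈ 220.90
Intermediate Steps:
A(Y, E) = 30 (A(Y, E) = 15*2 = 30)
C(h) = -28*h - 4*h² (C(h) = (h² + 7*h)*(-4) = -28*h - 4*h²)
√(47033 + (C(-9) + A(-4, 0))²) = √(47033 + (-4*(-9)*(7 - 9) + 30)²) = √(47033 + (-4*(-9)*(-2) + 30)²) = √(47033 + (-72 + 30)²) = √(47033 + (-42)²) = √(47033 + 1764) = √48797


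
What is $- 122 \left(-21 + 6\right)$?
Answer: $1830$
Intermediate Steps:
$- 122 \left(-21 + 6\right) = \left(-122\right) \left(-15\right) = 1830$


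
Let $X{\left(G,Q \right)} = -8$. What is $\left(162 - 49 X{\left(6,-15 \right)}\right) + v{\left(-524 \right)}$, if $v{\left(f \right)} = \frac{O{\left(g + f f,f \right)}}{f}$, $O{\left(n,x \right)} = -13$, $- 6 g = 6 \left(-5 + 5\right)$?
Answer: $\frac{290309}{524} \approx 554.02$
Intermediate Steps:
$g = 0$ ($g = - \frac{6 \left(-5 + 5\right)}{6} = - \frac{6 \cdot 0}{6} = \left(- \frac{1}{6}\right) 0 = 0$)
$v{\left(f \right)} = - \frac{13}{f}$
$\left(162 - 49 X{\left(6,-15 \right)}\right) + v{\left(-524 \right)} = \left(162 - -392\right) - \frac{13}{-524} = \left(162 + 392\right) - - \frac{13}{524} = 554 + \frac{13}{524} = \frac{290309}{524}$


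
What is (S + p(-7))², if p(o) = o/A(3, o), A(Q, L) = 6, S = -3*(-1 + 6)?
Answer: 9409/36 ≈ 261.36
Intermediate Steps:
S = -15 (S = -3*5 = -15)
p(o) = o/6
(S + p(-7))² = (-15 + (⅙)*(-7))² = (-15 - 7/6)² = (-97/6)² = 9409/36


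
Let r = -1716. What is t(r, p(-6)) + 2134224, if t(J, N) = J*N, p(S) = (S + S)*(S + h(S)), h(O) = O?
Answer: 1887120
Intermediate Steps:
p(S) = 4*S² (p(S) = (S + S)*(S + S) = (2*S)*(2*S) = 4*S²)
t(r, p(-6)) + 2134224 = -6864*(-6)² + 2134224 = -6864*36 + 2134224 = -1716*144 + 2134224 = -247104 + 2134224 = 1887120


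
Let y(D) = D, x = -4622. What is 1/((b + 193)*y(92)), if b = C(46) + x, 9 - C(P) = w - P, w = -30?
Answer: -1/399648 ≈ -2.5022e-6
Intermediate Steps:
C(P) = 39 + P (C(P) = 9 - (-30 - P) = 9 + (30 + P) = 39 + P)
b = -4537 (b = (39 + 46) - 4622 = 85 - 4622 = -4537)
1/((b + 193)*y(92)) = 1/((-4537 + 193)*92) = (1/92)/(-4344) = -1/4344*1/92 = -1/399648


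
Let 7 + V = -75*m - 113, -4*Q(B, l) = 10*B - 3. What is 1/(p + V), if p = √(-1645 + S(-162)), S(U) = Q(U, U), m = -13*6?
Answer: 22920/131336557 - 2*I*√4957/131336557 ≈ 0.00017451 - 1.0721e-6*I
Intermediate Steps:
m = -78
Q(B, l) = ¾ - 5*B/2 (Q(B, l) = -(10*B - 3)/4 = -(-3 + 10*B)/4 = ¾ - 5*B/2)
S(U) = ¾ - 5*U/2
p = I*√4957/2 (p = √(-1645 + (¾ - 5/2*(-162))) = √(-1645 + (¾ + 405)) = √(-1645 + 1623/4) = √(-4957/4) = I*√4957/2 ≈ 35.203*I)
V = 5730 (V = -7 + (-75*(-78) - 113) = -7 + (5850 - 113) = -7 + 5737 = 5730)
1/(p + V) = 1/(I*√4957/2 + 5730) = 1/(5730 + I*√4957/2)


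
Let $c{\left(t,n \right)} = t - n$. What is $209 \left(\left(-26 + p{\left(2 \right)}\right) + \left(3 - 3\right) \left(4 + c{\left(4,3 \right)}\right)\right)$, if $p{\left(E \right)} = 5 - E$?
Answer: $-4807$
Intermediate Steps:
$209 \left(\left(-26 + p{\left(2 \right)}\right) + \left(3 - 3\right) \left(4 + c{\left(4,3 \right)}\right)\right) = 209 \left(\left(-26 + \left(5 - 2\right)\right) + \left(3 - 3\right) \left(4 + \left(4 - 3\right)\right)\right) = 209 \left(\left(-26 + 3\right) + 0 \left(4 + 1\right)\right) = 209 \left(-23 + 0 \cdot 5\right) = 209 \left(-23 + 0\right) = 209 \left(-23\right) = -4807$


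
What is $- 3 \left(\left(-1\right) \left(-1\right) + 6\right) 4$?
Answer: $-84$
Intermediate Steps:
$- 3 \left(\left(-1\right) \left(-1\right) + 6\right) 4 = - 3 \left(1 + 6\right) 4 = \left(-3\right) 7 \cdot 4 = \left(-21\right) 4 = -84$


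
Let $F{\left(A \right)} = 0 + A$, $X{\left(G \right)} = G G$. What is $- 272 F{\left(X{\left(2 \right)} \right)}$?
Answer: $-1088$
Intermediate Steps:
$X{\left(G \right)} = G^{2}$
$F{\left(A \right)} = A$
$- 272 F{\left(X{\left(2 \right)} \right)} = - 272 \cdot 2^{2} = \left(-272\right) 4 = -1088$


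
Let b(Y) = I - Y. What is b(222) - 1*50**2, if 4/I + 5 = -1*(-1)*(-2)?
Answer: -19058/7 ≈ -2722.6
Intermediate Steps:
I = -4/7 (I = 4/(-5 - 1*(-1)*(-2)) = 4/(-5 + 1*(-2)) = 4/(-5 - 2) = 4/(-7) = 4*(-1/7) = -4/7 ≈ -0.57143)
b(Y) = -4/7 - Y
b(222) - 1*50**2 = (-4/7 - 1*222) - 1*50**2 = (-4/7 - 222) - 1*2500 = -1558/7 - 2500 = -19058/7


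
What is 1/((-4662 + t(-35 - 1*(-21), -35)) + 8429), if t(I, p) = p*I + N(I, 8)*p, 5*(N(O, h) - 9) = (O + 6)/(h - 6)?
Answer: 1/3970 ≈ 0.00025189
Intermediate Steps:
N(O, h) = 9 + (6 + O)/(5*(-6 + h)) (N(O, h) = 9 + ((O + 6)/(h - 6))/5 = 9 + ((6 + O)/(-6 + h))/5 = 9 + (6 + O)/(5*(-6 + h)))
t(I, p) = I*p + p*(48/5 + I/10) (t(I, p) = p*I + ((-264 + I + 45*8)/(5*(-6 + 8)))*p = I*p + ((1/5)*(-264 + I + 360)/2)*p = I*p + ((1/5)*(1/2)*(96 + I))*p = I*p + (48/5 + I/10)*p = I*p + p*(48/5 + I/10))
1/((-4662 + t(-35 - 1*(-21), -35)) + 8429) = 1/((-4662 + (1/10)*(-35)*(96 + 11*(-35 - 1*(-21)))) + 8429) = 1/((-4662 + (1/10)*(-35)*(96 + 11*(-35 + 21))) + 8429) = 1/((-4662 + (1/10)*(-35)*(96 + 11*(-14))) + 8429) = 1/((-4662 + (1/10)*(-35)*(96 - 154)) + 8429) = 1/((-4662 + (1/10)*(-35)*(-58)) + 8429) = 1/((-4662 + 203) + 8429) = 1/(-4459 + 8429) = 1/3970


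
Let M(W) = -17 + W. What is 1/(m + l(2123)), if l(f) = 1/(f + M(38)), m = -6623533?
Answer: -2144/14200854751 ≈ -1.5098e-7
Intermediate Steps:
l(f) = 1/(21 + f) (l(f) = 1/(f + (-17 + 38)) = 1/(f + 21) = 1/(21 + f))
1/(m + l(2123)) = 1/(-6623533 + 1/(21 + 2123)) = 1/(-6623533 + 1/2144) = 1/(-14200854751/2144) = -2144/14200854751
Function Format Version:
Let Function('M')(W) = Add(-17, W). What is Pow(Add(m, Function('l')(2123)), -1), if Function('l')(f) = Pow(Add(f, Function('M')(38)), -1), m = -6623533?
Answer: Rational(-2144, 14200854751) ≈ -1.5098e-7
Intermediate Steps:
Function('l')(f) = Pow(Add(21, f), -1) (Function('l')(f) = Pow(Add(f, Add(-17, 38)), -1) = Pow(Add(f, 21), -1) = Pow(Add(21, f), -1))
Pow(Add(m, Function('l')(2123)), -1) = Pow(Add(-6623533, Pow(Add(21, 2123), -1)), -1) = Pow(Add(-6623533, Pow(2144, -1)), -1) = Pow(Add(-6623533, Rational(1, 2144)), -1) = Pow(Rational(-14200854751, 2144), -1) = Rational(-2144, 14200854751)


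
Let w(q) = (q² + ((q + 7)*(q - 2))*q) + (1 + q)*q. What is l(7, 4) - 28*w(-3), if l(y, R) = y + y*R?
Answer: -2065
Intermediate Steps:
l(y, R) = y + R*y
w(q) = q² + q*(1 + q) + q*(-2 + q)*(7 + q) (w(q) = (q² + ((7 + q)*(-2 + q))*q) + q*(1 + q) = (q² + ((-2 + q)*(7 + q))*q) + q*(1 + q) = (q² + q*(-2 + q)*(7 + q)) + q*(1 + q) = q² + q*(1 + q) + q*(-2 + q)*(7 + q))
l(7, 4) - 28*w(-3) = 7*(1 + 4) - (-84)*(-13 + (-3)² + 7*(-3)) = 7*5 - (-84)*(-13 + 9 - 21) = 35 - (-84)*(-25) = 35 - 28*75 = 35 - 2100 = -2065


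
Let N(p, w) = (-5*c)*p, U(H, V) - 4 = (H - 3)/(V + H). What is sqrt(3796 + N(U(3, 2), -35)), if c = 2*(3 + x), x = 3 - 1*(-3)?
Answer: 2*sqrt(859) ≈ 58.617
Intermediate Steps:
x = 6 (x = 3 + 3 = 6)
U(H, V) = 4 + (-3 + H)/(H + V) (U(H, V) = 4 + (H - 3)/(V + H) = 4 + (-3 + H)/(H + V))
c = 18 (c = 2*(3 + 6) = 2*9 = 18)
N(p, w) = -90*p (N(p, w) = (-5*18)*p = -90*p)
sqrt(3796 + N(U(3, 2), -35)) = sqrt(3796 - 90*(-3 + 4*2 + 5*3)/(3 + 2)) = sqrt(3796 - 90*(-3 + 8 + 15)/5) = sqrt(3796 - 18*20) = sqrt(3796 - 90*4) = sqrt(3796 - 360) = sqrt(3436) = 2*sqrt(859)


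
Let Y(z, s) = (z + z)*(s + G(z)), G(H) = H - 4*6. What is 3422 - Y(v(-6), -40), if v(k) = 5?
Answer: 4012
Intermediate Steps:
G(H) = -24 + H (G(H) = H - 24 = -24 + H)
Y(z, s) = 2*z*(-24 + s + z) (Y(z, s) = (z + z)*(s + (-24 + z)) = (2*z)*(-24 + s + z) = 2*z*(-24 + s + z))
3422 - Y(v(-6), -40) = 3422 - 2*5*(-24 - 40 + 5) = 3422 - 2*5*(-59) = 3422 - 1*(-590) = 3422 + 590 = 4012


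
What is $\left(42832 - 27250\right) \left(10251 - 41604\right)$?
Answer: $-488542446$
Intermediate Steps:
$\left(42832 - 27250\right) \left(10251 - 41604\right) = 15582 \left(-31353\right) = -488542446$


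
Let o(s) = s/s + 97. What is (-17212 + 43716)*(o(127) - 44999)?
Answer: -1190056104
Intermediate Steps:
o(s) = 98 (o(s) = 1 + 97 = 98)
(-17212 + 43716)*(o(127) - 44999) = (-17212 + 43716)*(98 - 44999) = 26504*(-44901) = -1190056104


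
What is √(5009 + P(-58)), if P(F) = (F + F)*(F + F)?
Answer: √18465 ≈ 135.89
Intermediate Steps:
P(F) = 4*F² (P(F) = (2*F)*(2*F) = 4*F²)
√(5009 + P(-58)) = √(5009 + 4*(-58)²) = √(5009 + 4*3364) = √(5009 + 13456) = √18465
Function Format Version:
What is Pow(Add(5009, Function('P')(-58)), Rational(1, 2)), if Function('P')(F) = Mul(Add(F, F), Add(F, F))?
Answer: Pow(18465, Rational(1, 2)) ≈ 135.89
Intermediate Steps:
Function('P')(F) = Mul(4, Pow(F, 2)) (Function('P')(F) = Mul(Mul(2, F), Mul(2, F)) = Mul(4, Pow(F, 2)))
Pow(Add(5009, Function('P')(-58)), Rational(1, 2)) = Pow(Add(5009, Mul(4, Pow(-58, 2))), Rational(1, 2)) = Pow(Add(5009, Mul(4, 3364)), Rational(1, 2)) = Pow(Add(5009, 13456), Rational(1, 2)) = Pow(18465, Rational(1, 2))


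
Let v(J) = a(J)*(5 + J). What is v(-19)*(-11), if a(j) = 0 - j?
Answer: 2926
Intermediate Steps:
a(j) = -j
v(J) = -J*(5 + J) (v(J) = (-J)*(5 + J) = -J*(5 + J))
v(-19)*(-11) = -1*(-19)*(5 - 19)*(-11) = -1*(-19)*(-14)*(-11) = -266*(-11) = 2926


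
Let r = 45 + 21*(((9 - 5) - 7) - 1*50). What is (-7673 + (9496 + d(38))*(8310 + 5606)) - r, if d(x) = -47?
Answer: 131485679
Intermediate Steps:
r = -1068 (r = 45 + 21*((4 - 7) - 50) = 45 + 21*(-3 - 50) = 45 + 21*(-53) = 45 - 1113 = -1068)
(-7673 + (9496 + d(38))*(8310 + 5606)) - r = (-7673 + (9496 - 47)*(8310 + 5606)) - 1*(-1068) = (-7673 + 9449*13916) + 1068 = (-7673 + 131492284) + 1068 = 131484611 + 1068 = 131485679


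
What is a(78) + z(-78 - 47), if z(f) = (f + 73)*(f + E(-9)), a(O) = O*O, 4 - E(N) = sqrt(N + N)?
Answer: 12376 + 156*I*sqrt(2) ≈ 12376.0 + 220.62*I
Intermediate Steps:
E(N) = 4 - sqrt(2)*sqrt(N) (E(N) = 4 - sqrt(N + N) = 4 - sqrt(2*N) = 4 - sqrt(2)*sqrt(N))
a(O) = O**2
z(f) = (73 + f)*(4 + f - 3*I*sqrt(2)) (z(f) = (f + 73)*(f + (4 - sqrt(2)*sqrt(-9))) = (73 + f)*(f + (4 - sqrt(2)*3*I)) = (73 + f)*(f + (4 - 3*I*sqrt(2))) = (73 + f)*(4 + f - 3*I*sqrt(2)))
a(78) + z(-78 - 47) = 78**2 + (292 + (-78 - 47)**2 + 77*(-78 - 47) - 219*I*sqrt(2) - 3*I*(-78 - 47)*sqrt(2)) = 6084 + (292 + (-125)**2 + 77*(-125) - 219*I*sqrt(2) - 3*I*(-125)*sqrt(2)) = 6084 + (292 + 15625 - 9625 - 219*I*sqrt(2) + 375*I*sqrt(2)) = 6084 + (6292 + 156*I*sqrt(2)) = 12376 + 156*I*sqrt(2)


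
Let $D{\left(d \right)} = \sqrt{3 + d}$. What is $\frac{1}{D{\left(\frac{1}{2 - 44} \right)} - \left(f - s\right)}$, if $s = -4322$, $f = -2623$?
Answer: $- \frac{71358}{121237117} - \frac{5 \sqrt{210}}{121237117} \approx -0.00058918$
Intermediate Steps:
$\frac{1}{D{\left(\frac{1}{2 - 44} \right)} - \left(f - s\right)} = \frac{1}{\sqrt{3 + \frac{1}{2 - 44}} - 1699} = \frac{1}{\sqrt{3 + \frac{1}{-42}} + \left(-4322 + 2623\right)} = \frac{1}{\sqrt{3 - \frac{1}{42}} - 1699} = \frac{1}{\sqrt{\frac{125}{42}} - 1699} = \frac{1}{\frac{5 \sqrt{210}}{42} - 1699} = \frac{1}{-1699 + \frac{5 \sqrt{210}}{42}}$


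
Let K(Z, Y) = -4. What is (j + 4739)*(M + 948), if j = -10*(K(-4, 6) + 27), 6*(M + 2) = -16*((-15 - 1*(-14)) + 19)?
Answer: 4049082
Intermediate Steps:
M = -50 (M = -2 + (-16*((-15 - 1*(-14)) + 19))/6 = -2 + (-16*((-15 + 14) + 19))/6 = -2 + (-16*(-1 + 19))/6 = -2 + (-16*18)/6 = -2 + (1/6)*(-288) = -2 - 48 = -50)
j = -230 (j = -10*(-4 + 27) = -10*23 = -230)
(j + 4739)*(M + 948) = (-230 + 4739)*(-50 + 948) = 4509*898 = 4049082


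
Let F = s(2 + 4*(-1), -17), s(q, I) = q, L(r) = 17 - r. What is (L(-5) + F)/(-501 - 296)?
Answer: -20/797 ≈ -0.025094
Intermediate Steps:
F = -2 (F = 2 + 4*(-1) = 2 - 4 = -2)
(L(-5) + F)/(-501 - 296) = ((17 - 1*(-5)) - 2)/(-501 - 296) = ((17 + 5) - 2)/(-797) = (22 - 2)*(-1/797) = 20*(-1/797) = -20/797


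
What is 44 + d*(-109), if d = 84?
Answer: -9112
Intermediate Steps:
44 + d*(-109) = 44 + 84*(-109) = 44 - 9156 = -9112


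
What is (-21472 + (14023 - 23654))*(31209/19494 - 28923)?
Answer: 307643457887/342 ≈ 8.9954e+8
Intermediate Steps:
(-21472 + (14023 - 23654))*(31209/19494 - 28923) = (-21472 - 9631)*(31209*(1/19494) - 28923) = -31103*(10403/6498 - 28923) = -31103*(-187931251/6498) = 307643457887/342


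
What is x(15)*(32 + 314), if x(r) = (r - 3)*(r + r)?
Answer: 124560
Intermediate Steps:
x(r) = 2*r*(-3 + r) (x(r) = (-3 + r)*(2*r) = 2*r*(-3 + r))
x(15)*(32 + 314) = (2*15*(-3 + 15))*(32 + 314) = (2*15*12)*346 = 360*346 = 124560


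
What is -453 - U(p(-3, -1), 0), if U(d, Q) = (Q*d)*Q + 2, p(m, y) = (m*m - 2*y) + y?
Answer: -455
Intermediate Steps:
p(m, y) = m² - y (p(m, y) = (m² - 2*y) + y = m² - y)
U(d, Q) = 2 + d*Q² (U(d, Q) = d*Q² + 2 = 2 + d*Q²)
-453 - U(p(-3, -1), 0) = -453 - (2 + ((-3)² - 1*(-1))*0²) = -453 - (2 + (9 + 1)*0) = -453 - (2 + 10*0) = -453 - (2 + 0) = -453 - 1*2 = -453 - 2 = -455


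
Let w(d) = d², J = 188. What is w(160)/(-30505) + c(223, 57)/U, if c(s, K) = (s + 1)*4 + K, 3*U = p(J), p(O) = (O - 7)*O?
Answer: -156780601/207604828 ≈ -0.75519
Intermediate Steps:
p(O) = O*(-7 + O) (p(O) = (-7 + O)*O = O*(-7 + O))
U = 34028/3 (U = (188*(-7 + 188))/3 = (188*181)/3 = (⅓)*34028 = 34028/3 ≈ 11343.)
c(s, K) = 4 + K + 4*s (c(s, K) = (1 + s)*4 + K = (4 + 4*s) + K = 4 + K + 4*s)
w(160)/(-30505) + c(223, 57)/U = 160²/(-30505) + (4 + 57 + 4*223)/(34028/3) = 25600*(-1/30505) + (4 + 57 + 892)*(3/34028) = -5120/6101 + 953*(3/34028) = -5120/6101 + 2859/34028 = -156780601/207604828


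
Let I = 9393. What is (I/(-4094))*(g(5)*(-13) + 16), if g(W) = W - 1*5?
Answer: -75144/2047 ≈ -36.709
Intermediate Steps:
g(W) = -5 + W (g(W) = W - 5 = -5 + W)
(I/(-4094))*(g(5)*(-13) + 16) = (9393/(-4094))*((-5 + 5)*(-13) + 16) = (9393*(-1/4094))*(0*(-13) + 16) = -9393*(0 + 16)/4094 = -9393/4094*16 = -75144/2047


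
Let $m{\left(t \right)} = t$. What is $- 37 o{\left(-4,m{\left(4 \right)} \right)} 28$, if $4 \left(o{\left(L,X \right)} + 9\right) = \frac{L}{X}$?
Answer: $9583$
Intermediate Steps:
$o{\left(L,X \right)} = -9 + \frac{L}{4 X}$ ($o{\left(L,X \right)} = -9 + \frac{L \frac{1}{X}}{4} = -9 + \frac{L}{4 X}$)
$- 37 o{\left(-4,m{\left(4 \right)} \right)} 28 = - 37 \left(-9 + \frac{1}{4} \left(-4\right) \frac{1}{4}\right) 28 = - 37 \left(-9 - \frac{1}{4}\right) 28 = \left(-37\right) \left(- \frac{37}{4}\right) 28 = \frac{1369}{4} \cdot 28 = 9583$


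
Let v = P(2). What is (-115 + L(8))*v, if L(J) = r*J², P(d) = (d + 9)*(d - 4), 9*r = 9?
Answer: 1122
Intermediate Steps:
r = 1 (r = (⅑)*9 = 1)
P(d) = (-4 + d)*(9 + d) (P(d) = (9 + d)*(-4 + d) = (-4 + d)*(9 + d))
L(J) = J² (L(J) = 1*J² = J²)
v = -22 (v = -36 + 2² + 5*2 = -36 + 4 + 10 = -22)
(-115 + L(8))*v = (-115 + 8²)*(-22) = (-115 + 64)*(-22) = -51*(-22) = 1122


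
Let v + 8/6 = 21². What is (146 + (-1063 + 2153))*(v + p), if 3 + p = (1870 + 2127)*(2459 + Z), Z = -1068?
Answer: 6872485892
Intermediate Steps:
v = 1319/3 (v = -4/3 + 21² = -4/3 + 441 = 1319/3 ≈ 439.67)
p = 5559824 (p = -3 + (1870 + 2127)*(2459 - 1068) = -3 + 3997*1391 = -3 + 5559827 = 5559824)
(146 + (-1063 + 2153))*(v + p) = (146 + (-1063 + 2153))*(1319/3 + 5559824) = (146 + 1090)*(16680791/3) = 1236*(16680791/3) = 6872485892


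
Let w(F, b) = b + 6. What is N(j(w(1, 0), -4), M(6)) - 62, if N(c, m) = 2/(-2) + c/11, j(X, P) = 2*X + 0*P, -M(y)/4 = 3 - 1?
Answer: -681/11 ≈ -61.909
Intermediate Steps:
w(F, b) = 6 + b
M(y) = -8 (M(y) = -4*(3 - 1) = -4*2 = -8)
j(X, P) = 2*X (j(X, P) = 2*X + 0 = 2*X)
N(c, m) = -1 + c/11 (N(c, m) = 2*(-½) + c*(1/11) = -1 + c/11)
N(j(w(1, 0), -4), M(6)) - 62 = (-1 + (2*(6 + 0))/11) - 62 = (-1 + (2*6)/11) - 62 = (-1 + (1/11)*12) - 62 = (-1 + 12/11) - 62 = 1/11 - 62 = -681/11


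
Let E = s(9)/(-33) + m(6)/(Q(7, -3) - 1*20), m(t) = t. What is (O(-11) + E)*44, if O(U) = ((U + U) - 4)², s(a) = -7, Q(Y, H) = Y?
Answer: 1159588/39 ≈ 29733.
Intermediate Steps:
E = -107/429 (E = -7/(-33) + 6/(7 - 1*20) = -7*(-1/33) + 6/(7 - 20) = 7/33 + 6/(-13) = 7/33 + 6*(-1/13) = 7/33 - 6/13 = -107/429 ≈ -0.24942)
O(U) = (-4 + 2*U)² (O(U) = (2*U - 4)² = (-4 + 2*U)²)
(O(-11) + E)*44 = (4*(-2 - 11)² - 107/429)*44 = (4*(-13)² - 107/429)*44 = (4*169 - 107/429)*44 = (676 - 107/429)*44 = (289897/429)*44 = 1159588/39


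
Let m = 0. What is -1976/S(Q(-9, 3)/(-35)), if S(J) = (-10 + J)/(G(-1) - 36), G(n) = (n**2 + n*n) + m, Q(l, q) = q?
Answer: -2351440/353 ≈ -6661.3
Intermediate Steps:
G(n) = 2*n**2 (G(n) = (n**2 + n*n) + 0 = (n**2 + n**2) + 0 = 2*n**2 + 0 = 2*n**2)
S(J) = 5/17 - J/34 (S(J) = (-10 + J)/(2*(-1)**2 - 36) = (-10 + J)/(2*1 - 36) = (-10 + J)/(2 - 36) = (-10 + J)/(-34) = (-10 + J)*(-1/34) = 5/17 - J/34)
-1976/S(Q(-9, 3)/(-35)) = -1976/(5/17 - 3/(34*(-35))) = -1976/(5/17 - 3*(-1)/(34*35)) = -1976/(5/17 - 1/34*(-3/35)) = -1976/(5/17 + 3/1190) = -1976/353/1190 = -1976*1190/353 = -2351440/353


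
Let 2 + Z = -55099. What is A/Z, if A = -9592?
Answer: 9592/55101 ≈ 0.17408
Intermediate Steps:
Z = -55101 (Z = -2 - 55099 = -55101)
A/Z = -9592/(-55101) = -9592*(-1/55101) = 9592/55101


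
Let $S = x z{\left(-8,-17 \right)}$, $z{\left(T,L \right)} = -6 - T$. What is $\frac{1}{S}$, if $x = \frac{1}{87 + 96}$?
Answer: $\frac{183}{2} \approx 91.5$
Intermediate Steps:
$x = \frac{1}{183} \approx 0.0054645$
$S = \frac{2}{183}$ ($S = \frac{-6 - -8}{183} = \frac{-6 + 8}{183} = \frac{1}{183} \cdot 2 = \frac{2}{183} \approx 0.010929$)
$\frac{1}{S} = \frac{1}{\frac{2}{183}} = \frac{183}{2}$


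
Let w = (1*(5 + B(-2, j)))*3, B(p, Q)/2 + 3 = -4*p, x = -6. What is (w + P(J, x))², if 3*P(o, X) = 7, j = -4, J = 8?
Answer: 20164/9 ≈ 2240.4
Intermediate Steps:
B(p, Q) = -6 - 8*p (B(p, Q) = -6 + 2*(-4*p) = -6 - 8*p)
P(o, X) = 7/3 (P(o, X) = (⅓)*7 = 7/3)
w = 45 (w = (1*(5 + (-6 - 8*(-2))))*3 = (1*(5 + (-6 + 16)))*3 = (1*(5 + 10))*3 = (1*15)*3 = 15*3 = 45)
(w + P(J, x))² = (45 + 7/3)² = (142/3)² = 20164/9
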